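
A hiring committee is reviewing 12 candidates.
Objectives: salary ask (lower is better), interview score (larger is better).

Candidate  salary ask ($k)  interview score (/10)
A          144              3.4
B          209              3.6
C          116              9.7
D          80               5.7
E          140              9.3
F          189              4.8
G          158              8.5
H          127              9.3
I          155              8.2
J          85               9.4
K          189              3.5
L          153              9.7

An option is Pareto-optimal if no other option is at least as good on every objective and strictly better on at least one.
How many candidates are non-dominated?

A: dominated by C (salary ask 116≤144, interview score 9.7≥3.4).
B: dominated by C (salary ask 116≤209, interview score 9.7≥3.6).
C: not dominated.
D: not dominated (best salary ask).
E: dominated by C (salary ask 116≤140, interview score 9.7≥9.3).
F: dominated by C (salary ask 116≤189, interview score 9.7≥4.8).
G: dominated by C (salary ask 116≤158, interview score 9.7≥8.5).
H: dominated by C (salary ask 116≤127, interview score 9.7≥9.3).
I: dominated by C (salary ask 116≤155, interview score 9.7≥8.2).
J: not dominated.
K: dominated by C (salary ask 116≤189, interview score 9.7≥3.5).
L: dominated by C (salary ask 116≤153, interview score 9.7≥9.7).
Pareto-optimal: C, D, J → 3.

3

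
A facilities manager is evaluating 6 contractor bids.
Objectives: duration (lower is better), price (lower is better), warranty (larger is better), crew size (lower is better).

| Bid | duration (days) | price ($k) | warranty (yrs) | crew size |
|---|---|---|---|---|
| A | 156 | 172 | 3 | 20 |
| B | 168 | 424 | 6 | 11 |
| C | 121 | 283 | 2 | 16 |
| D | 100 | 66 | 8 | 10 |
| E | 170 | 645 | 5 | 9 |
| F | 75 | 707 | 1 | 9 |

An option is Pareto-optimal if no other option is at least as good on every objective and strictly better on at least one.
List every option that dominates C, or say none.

D: duration 100≤121, price 66≤283, warranty 8≥2, crew size 10≤16 — dominates C.
Others (A, B, E, F) are each worse than C on at least one objective.

D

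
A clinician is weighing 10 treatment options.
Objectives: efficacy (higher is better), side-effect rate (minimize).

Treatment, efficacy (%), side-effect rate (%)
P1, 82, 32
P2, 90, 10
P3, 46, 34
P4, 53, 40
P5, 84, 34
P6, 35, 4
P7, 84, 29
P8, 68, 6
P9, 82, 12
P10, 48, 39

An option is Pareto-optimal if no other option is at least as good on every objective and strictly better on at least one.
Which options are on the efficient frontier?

P2, P6, P8

P1: dominated by P2 (efficacy 90≥82, side-effect rate 10≤32).
P2: not dominated (best efficacy).
P3: dominated by P1 (efficacy 82≥46, side-effect rate 32≤34).
P4: dominated by P1 (efficacy 82≥53, side-effect rate 32≤40).
P5: dominated by P2 (efficacy 90≥84, side-effect rate 10≤34).
P6: not dominated (best side-effect rate).
P7: dominated by P2 (efficacy 90≥84, side-effect rate 10≤29).
P8: not dominated.
P9: dominated by P2 (efficacy 90≥82, side-effect rate 10≤12).
P10: dominated by P1 (efficacy 82≥48, side-effect rate 32≤39).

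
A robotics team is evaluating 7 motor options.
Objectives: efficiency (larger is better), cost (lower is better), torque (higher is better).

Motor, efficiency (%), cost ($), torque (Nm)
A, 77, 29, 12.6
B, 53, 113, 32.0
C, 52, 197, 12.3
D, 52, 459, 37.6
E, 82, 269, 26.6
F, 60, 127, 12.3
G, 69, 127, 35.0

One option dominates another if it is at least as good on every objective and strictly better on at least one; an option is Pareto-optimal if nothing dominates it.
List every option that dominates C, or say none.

A, B, F, G

A: efficiency 77≥52, cost 29≤197, torque 12.6≥12.3 — dominates C.
B: efficiency 53≥52, cost 113≤197, torque 32.0≥12.3 — dominates C.
F: efficiency 60≥52, cost 127≤197, torque 12.3≥12.3 — dominates C.
G: efficiency 69≥52, cost 127≤197, torque 35.0≥12.3 — dominates C.
Others (D, E) are each worse than C on at least one objective.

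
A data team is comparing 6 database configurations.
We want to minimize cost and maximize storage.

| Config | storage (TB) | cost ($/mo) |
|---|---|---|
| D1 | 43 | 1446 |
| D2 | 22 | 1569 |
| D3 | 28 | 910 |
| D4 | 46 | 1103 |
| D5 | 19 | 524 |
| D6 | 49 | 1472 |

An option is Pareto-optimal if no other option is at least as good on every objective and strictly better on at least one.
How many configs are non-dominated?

4

D1: dominated by D4 (storage 46≥43, cost 1103≤1446).
D2: dominated by D1 (storage 43≥22, cost 1446≤1569).
D3: not dominated.
D4: not dominated.
D5: not dominated (best cost).
D6: not dominated (best storage).
Pareto-optimal: D3, D4, D5, D6 → 4.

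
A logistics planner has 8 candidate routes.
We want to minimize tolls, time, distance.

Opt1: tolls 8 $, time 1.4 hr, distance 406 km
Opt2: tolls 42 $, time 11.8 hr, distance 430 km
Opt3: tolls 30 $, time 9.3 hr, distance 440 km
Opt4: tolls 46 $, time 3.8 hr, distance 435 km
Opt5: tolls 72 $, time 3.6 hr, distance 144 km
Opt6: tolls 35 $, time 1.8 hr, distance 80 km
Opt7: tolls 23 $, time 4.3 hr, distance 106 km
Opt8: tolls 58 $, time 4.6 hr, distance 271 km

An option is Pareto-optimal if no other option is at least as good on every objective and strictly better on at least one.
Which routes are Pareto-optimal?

Opt1, Opt6, Opt7

Opt1: not dominated (best tolls).
Opt2: dominated by Opt1 (tolls 8≤42, time 1.4≤11.8, distance 406≤430).
Opt3: dominated by Opt1 (tolls 8≤30, time 1.4≤9.3, distance 406≤440).
Opt4: dominated by Opt1 (tolls 8≤46, time 1.4≤3.8, distance 406≤435).
Opt5: dominated by Opt6 (tolls 35≤72, time 1.8≤3.6, distance 80≤144).
Opt6: not dominated (best distance).
Opt7: not dominated.
Opt8: dominated by Opt6 (tolls 35≤58, time 1.8≤4.6, distance 80≤271).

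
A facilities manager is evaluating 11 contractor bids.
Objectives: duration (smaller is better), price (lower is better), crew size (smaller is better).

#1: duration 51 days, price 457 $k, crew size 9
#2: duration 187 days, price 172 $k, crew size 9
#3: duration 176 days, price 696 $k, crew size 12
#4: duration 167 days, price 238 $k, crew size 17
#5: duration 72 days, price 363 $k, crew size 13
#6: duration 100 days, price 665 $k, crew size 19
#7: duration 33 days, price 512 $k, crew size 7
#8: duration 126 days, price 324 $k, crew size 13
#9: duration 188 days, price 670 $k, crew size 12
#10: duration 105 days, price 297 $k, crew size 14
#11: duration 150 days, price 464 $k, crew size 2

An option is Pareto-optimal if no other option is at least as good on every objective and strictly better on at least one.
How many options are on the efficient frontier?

#1: not dominated.
#2: not dominated (best price).
#3: dominated by #1 (duration 51≤176, price 457≤696, crew size 9≤12).
#4: not dominated.
#5: not dominated.
#6: dominated by #1 (duration 51≤100, price 457≤665, crew size 9≤19).
#7: not dominated (best duration).
#8: not dominated.
#9: dominated by #1 (duration 51≤188, price 457≤670, crew size 9≤12).
#10: not dominated.
#11: not dominated (best crew size).
Pareto-optimal: #1, #2, #4, #5, #7, #8, #10, #11 → 8.

8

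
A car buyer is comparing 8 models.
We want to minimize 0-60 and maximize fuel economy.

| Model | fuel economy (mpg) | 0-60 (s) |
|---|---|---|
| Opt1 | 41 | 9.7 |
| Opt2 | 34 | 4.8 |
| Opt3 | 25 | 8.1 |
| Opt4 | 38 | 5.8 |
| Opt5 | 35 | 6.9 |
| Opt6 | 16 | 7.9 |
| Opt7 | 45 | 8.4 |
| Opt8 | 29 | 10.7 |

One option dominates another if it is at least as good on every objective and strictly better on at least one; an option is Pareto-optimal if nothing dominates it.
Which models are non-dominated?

Opt1: dominated by Opt7 (fuel economy 45≥41, 0-60 8.4≤9.7).
Opt2: not dominated (best 0-60).
Opt3: dominated by Opt2 (fuel economy 34≥25, 0-60 4.8≤8.1).
Opt4: not dominated.
Opt5: dominated by Opt4 (fuel economy 38≥35, 0-60 5.8≤6.9).
Opt6: dominated by Opt2 (fuel economy 34≥16, 0-60 4.8≤7.9).
Opt7: not dominated (best fuel economy).
Opt8: dominated by Opt1 (fuel economy 41≥29, 0-60 9.7≤10.7).

Opt2, Opt4, Opt7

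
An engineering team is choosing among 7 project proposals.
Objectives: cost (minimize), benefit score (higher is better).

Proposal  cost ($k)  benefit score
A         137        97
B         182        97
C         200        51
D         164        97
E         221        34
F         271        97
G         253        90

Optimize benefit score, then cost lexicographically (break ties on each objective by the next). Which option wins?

First maximize benefit score: best is 97, kept {A, B, D, F}.
Then minimize cost: best is 137, kept {A}.

A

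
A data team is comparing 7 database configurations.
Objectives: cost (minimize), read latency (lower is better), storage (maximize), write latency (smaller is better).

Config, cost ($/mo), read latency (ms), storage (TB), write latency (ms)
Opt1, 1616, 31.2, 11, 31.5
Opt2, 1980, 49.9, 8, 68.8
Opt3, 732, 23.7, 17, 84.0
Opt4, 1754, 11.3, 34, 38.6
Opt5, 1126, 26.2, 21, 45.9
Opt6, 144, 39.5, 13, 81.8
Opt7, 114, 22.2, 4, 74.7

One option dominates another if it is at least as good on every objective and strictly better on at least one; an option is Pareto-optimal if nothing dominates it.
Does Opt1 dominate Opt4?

Opt1 vs Opt4: Opt1 is worse on read latency (31.2 vs 11.3), so it does not dominate Opt4.

No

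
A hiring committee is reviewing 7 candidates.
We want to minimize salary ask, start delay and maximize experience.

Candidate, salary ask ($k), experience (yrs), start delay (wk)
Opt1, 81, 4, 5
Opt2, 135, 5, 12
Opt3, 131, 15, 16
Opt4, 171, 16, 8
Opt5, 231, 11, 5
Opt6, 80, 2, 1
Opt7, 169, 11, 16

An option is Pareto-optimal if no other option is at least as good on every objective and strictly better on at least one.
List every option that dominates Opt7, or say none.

Opt3

Opt3: salary ask 131≤169, experience 15≥11, start delay 16≤16 — dominates Opt7.
Others (Opt1, Opt2, Opt4, Opt5, Opt6) are each worse than Opt7 on at least one objective.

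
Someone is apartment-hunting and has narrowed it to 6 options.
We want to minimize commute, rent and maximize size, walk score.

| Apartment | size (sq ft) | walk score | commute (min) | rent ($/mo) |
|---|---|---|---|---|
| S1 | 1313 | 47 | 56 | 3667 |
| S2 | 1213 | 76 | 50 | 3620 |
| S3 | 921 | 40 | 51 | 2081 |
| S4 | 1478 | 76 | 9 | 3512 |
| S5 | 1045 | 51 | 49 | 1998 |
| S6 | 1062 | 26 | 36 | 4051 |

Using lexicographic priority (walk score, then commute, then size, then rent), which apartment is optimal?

First maximize walk score: best is 76, kept {S2, S4}.
Then minimize commute: best is 9, kept {S4}.

S4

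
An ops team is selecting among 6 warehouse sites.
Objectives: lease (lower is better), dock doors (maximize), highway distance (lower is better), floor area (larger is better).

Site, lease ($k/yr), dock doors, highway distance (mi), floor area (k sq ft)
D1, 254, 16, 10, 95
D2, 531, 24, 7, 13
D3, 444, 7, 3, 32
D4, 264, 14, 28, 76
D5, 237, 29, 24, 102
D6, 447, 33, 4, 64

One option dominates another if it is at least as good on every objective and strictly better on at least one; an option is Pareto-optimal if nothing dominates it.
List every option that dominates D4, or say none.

D1: lease 254≤264, dock doors 16≥14, highway distance 10≤28, floor area 95≥76 — dominates D4.
D5: lease 237≤264, dock doors 29≥14, highway distance 24≤28, floor area 102≥76 — dominates D4.
Others (D2, D3, D6) are each worse than D4 on at least one objective.

D1, D5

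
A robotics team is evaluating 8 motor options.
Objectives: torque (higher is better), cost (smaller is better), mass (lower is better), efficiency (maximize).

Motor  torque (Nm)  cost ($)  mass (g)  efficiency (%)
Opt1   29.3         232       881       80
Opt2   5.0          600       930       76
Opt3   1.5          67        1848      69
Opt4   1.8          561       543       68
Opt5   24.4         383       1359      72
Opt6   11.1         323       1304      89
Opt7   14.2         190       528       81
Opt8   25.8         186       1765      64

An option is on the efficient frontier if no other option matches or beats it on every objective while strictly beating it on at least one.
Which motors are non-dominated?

Opt1, Opt3, Opt6, Opt7, Opt8

Opt1: not dominated (best torque).
Opt2: dominated by Opt1 (torque 29.3≥5.0, cost 232≤600, mass 881≤930, efficiency 80≥76).
Opt3: not dominated (best cost).
Opt4: dominated by Opt7 (torque 14.2≥1.8, cost 190≤561, mass 528≤543, efficiency 81≥68).
Opt5: dominated by Opt1 (torque 29.3≥24.4, cost 232≤383, mass 881≤1359, efficiency 80≥72).
Opt6: not dominated (best efficiency).
Opt7: not dominated (best mass).
Opt8: not dominated.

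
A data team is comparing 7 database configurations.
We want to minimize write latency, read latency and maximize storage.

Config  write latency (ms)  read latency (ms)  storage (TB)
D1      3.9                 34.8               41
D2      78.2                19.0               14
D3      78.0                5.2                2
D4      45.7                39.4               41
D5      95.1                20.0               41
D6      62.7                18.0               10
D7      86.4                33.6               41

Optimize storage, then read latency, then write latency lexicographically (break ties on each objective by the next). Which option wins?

D5

First maximize storage: best is 41, kept {D1, D4, D5, D7}.
Then minimize read latency: best is 20.0, kept {D5}.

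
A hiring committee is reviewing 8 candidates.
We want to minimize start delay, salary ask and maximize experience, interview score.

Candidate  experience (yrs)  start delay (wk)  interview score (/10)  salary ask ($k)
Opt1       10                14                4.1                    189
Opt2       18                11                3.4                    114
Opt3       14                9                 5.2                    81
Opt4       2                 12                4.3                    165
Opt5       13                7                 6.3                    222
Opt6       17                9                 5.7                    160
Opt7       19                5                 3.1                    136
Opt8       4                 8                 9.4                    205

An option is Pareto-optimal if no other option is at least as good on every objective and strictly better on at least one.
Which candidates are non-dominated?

Opt2, Opt3, Opt5, Opt6, Opt7, Opt8

Opt1: dominated by Opt3 (experience 14≥10, start delay 9≤14, interview score 5.2≥4.1, salary ask 81≤189).
Opt2: not dominated.
Opt3: not dominated (best salary ask).
Opt4: dominated by Opt3 (experience 14≥2, start delay 9≤12, interview score 5.2≥4.3, salary ask 81≤165).
Opt5: not dominated.
Opt6: not dominated.
Opt7: not dominated (best experience).
Opt8: not dominated (best interview score).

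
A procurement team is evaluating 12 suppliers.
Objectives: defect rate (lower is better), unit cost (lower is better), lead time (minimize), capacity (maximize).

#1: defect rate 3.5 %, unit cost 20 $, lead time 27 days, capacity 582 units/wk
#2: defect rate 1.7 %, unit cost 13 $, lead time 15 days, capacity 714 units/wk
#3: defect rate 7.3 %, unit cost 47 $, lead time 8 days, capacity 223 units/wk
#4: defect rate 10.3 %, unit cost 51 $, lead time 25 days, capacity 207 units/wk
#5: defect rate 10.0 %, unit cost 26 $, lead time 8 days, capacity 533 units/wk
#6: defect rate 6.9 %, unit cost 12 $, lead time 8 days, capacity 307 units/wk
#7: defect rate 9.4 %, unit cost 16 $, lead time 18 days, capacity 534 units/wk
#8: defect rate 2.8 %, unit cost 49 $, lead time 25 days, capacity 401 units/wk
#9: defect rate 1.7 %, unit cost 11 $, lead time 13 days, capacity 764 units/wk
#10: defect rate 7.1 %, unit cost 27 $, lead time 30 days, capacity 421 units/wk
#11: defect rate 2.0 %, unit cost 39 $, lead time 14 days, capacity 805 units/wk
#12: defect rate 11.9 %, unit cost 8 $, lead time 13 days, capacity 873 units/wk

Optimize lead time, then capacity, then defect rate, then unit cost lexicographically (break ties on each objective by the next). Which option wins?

#5

First minimize lead time: best is 8, kept {#3, #5, #6}.
Then maximize capacity: best is 533, kept {#5}.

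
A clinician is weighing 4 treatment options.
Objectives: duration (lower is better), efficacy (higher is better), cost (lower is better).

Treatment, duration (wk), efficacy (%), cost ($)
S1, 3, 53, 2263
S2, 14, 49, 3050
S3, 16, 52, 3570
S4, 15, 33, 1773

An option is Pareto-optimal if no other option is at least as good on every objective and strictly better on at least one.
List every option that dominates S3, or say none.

S1: duration 3≤16, efficacy 53≥52, cost 2263≤3570 — dominates S3.
Others (S2, S4) are each worse than S3 on at least one objective.

S1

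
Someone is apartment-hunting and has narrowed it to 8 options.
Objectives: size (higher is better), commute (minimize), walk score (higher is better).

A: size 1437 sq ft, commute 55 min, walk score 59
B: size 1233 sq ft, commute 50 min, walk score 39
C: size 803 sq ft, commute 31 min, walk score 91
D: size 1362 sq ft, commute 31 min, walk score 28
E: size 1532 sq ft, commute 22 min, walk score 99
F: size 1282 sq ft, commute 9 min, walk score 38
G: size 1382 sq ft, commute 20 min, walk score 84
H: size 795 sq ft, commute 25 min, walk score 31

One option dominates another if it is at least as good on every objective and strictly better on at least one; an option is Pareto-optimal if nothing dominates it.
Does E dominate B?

Yes

E vs B: size 1532≥1233, commute 22≤50, walk score 99≥39 — E is at least as good on every objective with at least one strict improvement.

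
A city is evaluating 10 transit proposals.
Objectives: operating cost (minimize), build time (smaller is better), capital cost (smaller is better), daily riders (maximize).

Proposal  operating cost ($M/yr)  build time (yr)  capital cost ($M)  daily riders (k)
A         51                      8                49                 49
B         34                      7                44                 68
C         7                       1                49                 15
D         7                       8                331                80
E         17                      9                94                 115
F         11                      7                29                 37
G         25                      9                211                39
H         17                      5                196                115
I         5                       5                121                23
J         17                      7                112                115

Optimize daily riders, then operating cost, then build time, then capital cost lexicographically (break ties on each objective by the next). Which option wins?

First maximize daily riders: best is 115, kept {E, H, J}.
Then minimize operating cost: best is 17, kept {E, H, J}.
Then minimize build time: best is 5, kept {H}.

H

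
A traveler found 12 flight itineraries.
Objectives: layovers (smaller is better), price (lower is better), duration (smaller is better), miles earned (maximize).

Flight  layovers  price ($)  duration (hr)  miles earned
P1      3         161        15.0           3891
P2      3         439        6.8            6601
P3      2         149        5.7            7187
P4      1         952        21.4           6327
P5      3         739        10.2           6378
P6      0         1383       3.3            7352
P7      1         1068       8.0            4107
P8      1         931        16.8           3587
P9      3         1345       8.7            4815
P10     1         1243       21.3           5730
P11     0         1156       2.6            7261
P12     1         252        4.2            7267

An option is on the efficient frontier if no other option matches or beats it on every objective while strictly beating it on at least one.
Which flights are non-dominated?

P1: dominated by P3 (layovers 2≤3, price 149≤161, duration 5.7≤15.0, miles earned 7187≥3891).
P2: dominated by P3 (layovers 2≤3, price 149≤439, duration 5.7≤6.8, miles earned 7187≥6601).
P3: not dominated (best price).
P4: dominated by P12 (layovers 1≤1, price 252≤952, duration 4.2≤21.4, miles earned 7267≥6327).
P5: dominated by P2 (layovers 3≤3, price 439≤739, duration 6.8≤10.2, miles earned 6601≥6378).
P6: not dominated (best miles earned).
P7: dominated by P12 (layovers 1≤1, price 252≤1068, duration 4.2≤8.0, miles earned 7267≥4107).
P8: dominated by P12 (layovers 1≤1, price 252≤931, duration 4.2≤16.8, miles earned 7267≥3587).
P9: dominated by P2 (layovers 3≤3, price 439≤1345, duration 6.8≤8.7, miles earned 6601≥4815).
P10: dominated by P11 (layovers 0≤1, price 1156≤1243, duration 2.6≤21.3, miles earned 7261≥5730).
P11: not dominated (best duration).
P12: not dominated.

P3, P6, P11, P12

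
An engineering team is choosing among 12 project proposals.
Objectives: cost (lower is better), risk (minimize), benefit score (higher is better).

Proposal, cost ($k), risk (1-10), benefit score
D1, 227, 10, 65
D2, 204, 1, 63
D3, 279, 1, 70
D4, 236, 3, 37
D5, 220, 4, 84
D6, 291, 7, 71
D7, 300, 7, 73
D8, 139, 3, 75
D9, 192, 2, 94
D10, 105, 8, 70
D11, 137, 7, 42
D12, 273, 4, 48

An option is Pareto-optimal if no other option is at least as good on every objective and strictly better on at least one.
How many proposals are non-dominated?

6

D1: dominated by D5 (cost 220≤227, risk 4≤10, benefit score 84≥65).
D2: not dominated.
D3: not dominated.
D4: dominated by D2 (cost 204≤236, risk 1≤3, benefit score 63≥37).
D5: dominated by D9 (cost 192≤220, risk 2≤4, benefit score 94≥84).
D6: dominated by D5 (cost 220≤291, risk 4≤7, benefit score 84≥71).
D7: dominated by D5 (cost 220≤300, risk 4≤7, benefit score 84≥73).
D8: not dominated.
D9: not dominated (best benefit score).
D10: not dominated (best cost).
D11: not dominated.
D12: dominated by D2 (cost 204≤273, risk 1≤4, benefit score 63≥48).
Pareto-optimal: D2, D3, D8, D9, D10, D11 → 6.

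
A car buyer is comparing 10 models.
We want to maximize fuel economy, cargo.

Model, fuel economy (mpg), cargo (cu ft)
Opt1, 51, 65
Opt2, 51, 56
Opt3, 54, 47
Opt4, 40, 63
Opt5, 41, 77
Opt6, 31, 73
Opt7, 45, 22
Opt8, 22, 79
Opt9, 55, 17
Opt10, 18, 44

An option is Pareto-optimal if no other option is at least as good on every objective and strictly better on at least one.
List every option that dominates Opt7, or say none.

Opt1: fuel economy 51≥45, cargo 65≥22 — dominates Opt7.
Opt2: fuel economy 51≥45, cargo 56≥22 — dominates Opt7.
Opt3: fuel economy 54≥45, cargo 47≥22 — dominates Opt7.
Others (Opt4, Opt5, Opt6, Opt8, Opt9, Opt10) are each worse than Opt7 on at least one objective.

Opt1, Opt2, Opt3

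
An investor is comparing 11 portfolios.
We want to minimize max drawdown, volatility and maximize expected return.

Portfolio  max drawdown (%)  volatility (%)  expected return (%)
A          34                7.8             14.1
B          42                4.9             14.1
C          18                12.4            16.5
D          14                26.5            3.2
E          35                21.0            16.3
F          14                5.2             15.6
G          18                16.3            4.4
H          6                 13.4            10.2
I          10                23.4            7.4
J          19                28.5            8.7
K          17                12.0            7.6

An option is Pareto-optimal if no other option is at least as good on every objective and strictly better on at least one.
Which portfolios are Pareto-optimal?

A: dominated by F (max drawdown 14≤34, volatility 5.2≤7.8, expected return 15.6≥14.1).
B: not dominated (best volatility).
C: not dominated (best expected return).
D: dominated by F (max drawdown 14≤14, volatility 5.2≤26.5, expected return 15.6≥3.2).
E: dominated by C (max drawdown 18≤35, volatility 12.4≤21.0, expected return 16.5≥16.3).
F: not dominated.
G: dominated by C (max drawdown 18≤18, volatility 12.4≤16.3, expected return 16.5≥4.4).
H: not dominated (best max drawdown).
I: dominated by H (max drawdown 6≤10, volatility 13.4≤23.4, expected return 10.2≥7.4).
J: dominated by C (max drawdown 18≤19, volatility 12.4≤28.5, expected return 16.5≥8.7).
K: dominated by F (max drawdown 14≤17, volatility 5.2≤12.0, expected return 15.6≥7.6).

B, C, F, H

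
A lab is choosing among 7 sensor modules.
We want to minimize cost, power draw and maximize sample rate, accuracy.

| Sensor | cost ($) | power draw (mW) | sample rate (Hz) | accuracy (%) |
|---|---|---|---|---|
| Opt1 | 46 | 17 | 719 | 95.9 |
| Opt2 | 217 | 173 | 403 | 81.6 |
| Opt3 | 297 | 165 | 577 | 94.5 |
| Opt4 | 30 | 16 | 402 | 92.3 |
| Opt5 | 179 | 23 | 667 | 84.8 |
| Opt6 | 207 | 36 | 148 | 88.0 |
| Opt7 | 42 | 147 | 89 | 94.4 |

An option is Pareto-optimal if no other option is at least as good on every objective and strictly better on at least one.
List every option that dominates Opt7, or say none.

Opt1: worse on cost (46 vs 42).
Opt2: worse on cost (217 vs 42).
Opt3: worse on cost (297 vs 42).
Opt4: worse on accuracy (92.3 vs 94.4).
Opt5: worse on cost (179 vs 42).
Opt6: worse on cost (207 vs 42).
No option dominates Opt7.

none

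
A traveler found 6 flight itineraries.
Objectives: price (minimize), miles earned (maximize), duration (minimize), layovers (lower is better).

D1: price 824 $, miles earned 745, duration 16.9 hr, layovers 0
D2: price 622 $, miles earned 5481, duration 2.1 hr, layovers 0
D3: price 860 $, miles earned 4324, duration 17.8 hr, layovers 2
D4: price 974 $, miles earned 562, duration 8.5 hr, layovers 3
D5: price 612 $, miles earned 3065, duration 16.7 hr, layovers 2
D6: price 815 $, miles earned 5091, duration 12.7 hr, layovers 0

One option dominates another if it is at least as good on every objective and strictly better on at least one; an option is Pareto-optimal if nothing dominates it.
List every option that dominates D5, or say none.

D1: worse on price (824 vs 612).
D2: worse on price (622 vs 612).
D3: worse on price (860 vs 612).
D4: worse on price (974 vs 612).
D6: worse on price (815 vs 612).
No option dominates D5.

none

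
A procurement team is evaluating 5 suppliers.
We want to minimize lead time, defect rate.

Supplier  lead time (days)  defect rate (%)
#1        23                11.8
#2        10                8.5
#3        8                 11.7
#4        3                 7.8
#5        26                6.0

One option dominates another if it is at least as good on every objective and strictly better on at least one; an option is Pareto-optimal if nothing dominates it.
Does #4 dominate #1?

Yes

#4 vs #1: lead time 3≤23, defect rate 7.8≤11.8 — #4 is at least as good on every objective with at least one strict improvement.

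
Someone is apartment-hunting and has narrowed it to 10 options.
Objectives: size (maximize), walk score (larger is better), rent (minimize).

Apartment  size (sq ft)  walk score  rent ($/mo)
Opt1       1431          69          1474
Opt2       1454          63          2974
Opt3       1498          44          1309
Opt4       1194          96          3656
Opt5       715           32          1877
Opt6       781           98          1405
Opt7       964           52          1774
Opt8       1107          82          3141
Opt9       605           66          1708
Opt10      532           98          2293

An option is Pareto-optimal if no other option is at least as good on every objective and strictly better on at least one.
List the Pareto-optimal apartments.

Opt1: not dominated.
Opt2: not dominated.
Opt3: not dominated (best size).
Opt4: not dominated.
Opt5: dominated by Opt1 (size 1431≥715, walk score 69≥32, rent 1474≤1877).
Opt6: not dominated.
Opt7: dominated by Opt1 (size 1431≥964, walk score 69≥52, rent 1474≤1774).
Opt8: not dominated.
Opt9: dominated by Opt1 (size 1431≥605, walk score 69≥66, rent 1474≤1708).
Opt10: dominated by Opt6 (size 781≥532, walk score 98≥98, rent 1405≤2293).

Opt1, Opt2, Opt3, Opt4, Opt6, Opt8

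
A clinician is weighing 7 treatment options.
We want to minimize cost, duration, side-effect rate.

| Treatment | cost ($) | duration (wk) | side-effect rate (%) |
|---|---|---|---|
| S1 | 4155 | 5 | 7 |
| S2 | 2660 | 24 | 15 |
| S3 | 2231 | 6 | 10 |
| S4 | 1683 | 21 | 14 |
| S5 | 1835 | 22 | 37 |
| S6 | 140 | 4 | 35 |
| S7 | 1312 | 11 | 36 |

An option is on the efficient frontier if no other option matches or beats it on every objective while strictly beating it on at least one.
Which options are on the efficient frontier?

S1, S3, S4, S6

S1: not dominated (best side-effect rate).
S2: dominated by S3 (cost 2231≤2660, duration 6≤24, side-effect rate 10≤15).
S3: not dominated.
S4: not dominated.
S5: dominated by S4 (cost 1683≤1835, duration 21≤22, side-effect rate 14≤37).
S6: not dominated (best cost).
S7: dominated by S6 (cost 140≤1312, duration 4≤11, side-effect rate 35≤36).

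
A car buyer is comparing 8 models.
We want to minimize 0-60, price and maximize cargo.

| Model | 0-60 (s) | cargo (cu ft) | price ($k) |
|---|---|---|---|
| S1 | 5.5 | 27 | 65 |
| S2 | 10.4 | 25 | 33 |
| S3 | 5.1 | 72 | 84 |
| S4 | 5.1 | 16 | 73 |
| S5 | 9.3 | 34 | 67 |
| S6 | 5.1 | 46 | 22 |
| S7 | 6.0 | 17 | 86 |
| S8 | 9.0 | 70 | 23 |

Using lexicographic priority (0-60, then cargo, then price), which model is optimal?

S3

First minimize 0-60: best is 5.1, kept {S3, S4, S6}.
Then maximize cargo: best is 72, kept {S3}.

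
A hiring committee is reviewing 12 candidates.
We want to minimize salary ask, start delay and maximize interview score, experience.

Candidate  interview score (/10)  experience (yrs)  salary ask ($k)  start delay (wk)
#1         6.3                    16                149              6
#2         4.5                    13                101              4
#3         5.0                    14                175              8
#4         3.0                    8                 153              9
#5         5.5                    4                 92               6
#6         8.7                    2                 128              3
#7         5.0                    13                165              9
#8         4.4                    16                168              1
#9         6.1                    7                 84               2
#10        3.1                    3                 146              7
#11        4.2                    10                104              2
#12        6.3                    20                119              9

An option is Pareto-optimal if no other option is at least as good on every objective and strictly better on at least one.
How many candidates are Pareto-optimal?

#1: not dominated.
#2: not dominated.
#3: dominated by #1 (interview score 6.3≥5.0, experience 16≥14, salary ask 149≤175, start delay 6≤8).
#4: dominated by #1 (interview score 6.3≥3.0, experience 16≥8, salary ask 149≤153, start delay 6≤9).
#5: dominated by #9 (interview score 6.1≥5.5, experience 7≥4, salary ask 84≤92, start delay 2≤6).
#6: not dominated (best interview score).
#7: dominated by #1 (interview score 6.3≥5.0, experience 16≥13, salary ask 149≤165, start delay 6≤9).
#8: not dominated (best start delay).
#9: not dominated (best salary ask).
#10: dominated by #2 (interview score 4.5≥3.1, experience 13≥3, salary ask 101≤146, start delay 4≤7).
#11: not dominated.
#12: not dominated (best experience).
Pareto-optimal: #1, #2, #6, #8, #9, #11, #12 → 7.

7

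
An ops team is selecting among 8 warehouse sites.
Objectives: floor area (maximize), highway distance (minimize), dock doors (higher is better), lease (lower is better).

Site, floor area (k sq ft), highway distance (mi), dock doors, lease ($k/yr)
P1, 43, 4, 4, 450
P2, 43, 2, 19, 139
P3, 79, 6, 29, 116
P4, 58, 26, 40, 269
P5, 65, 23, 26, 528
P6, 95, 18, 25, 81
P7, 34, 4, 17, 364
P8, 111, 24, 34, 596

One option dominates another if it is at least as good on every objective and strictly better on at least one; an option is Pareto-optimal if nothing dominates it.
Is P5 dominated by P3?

P3 vs P5: floor area 79≥65, highway distance 6≤23, dock doors 29≥26, lease 116≤528 — P3 is at least as good on every objective with at least one strict improvement.

Yes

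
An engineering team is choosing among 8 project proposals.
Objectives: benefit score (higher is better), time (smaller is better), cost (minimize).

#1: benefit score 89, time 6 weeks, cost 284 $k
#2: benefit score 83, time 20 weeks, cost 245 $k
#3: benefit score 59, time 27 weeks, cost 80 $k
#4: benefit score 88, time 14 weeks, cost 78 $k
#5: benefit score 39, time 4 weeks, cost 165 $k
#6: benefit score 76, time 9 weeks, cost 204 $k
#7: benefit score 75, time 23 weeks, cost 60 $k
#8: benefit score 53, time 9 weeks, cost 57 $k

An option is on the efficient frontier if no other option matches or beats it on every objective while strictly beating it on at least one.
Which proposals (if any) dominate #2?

#4

#4: benefit score 88≥83, time 14≤20, cost 78≤245 — dominates #2.
Others (#1, #3, #5, #6, #7, #8) are each worse than #2 on at least one objective.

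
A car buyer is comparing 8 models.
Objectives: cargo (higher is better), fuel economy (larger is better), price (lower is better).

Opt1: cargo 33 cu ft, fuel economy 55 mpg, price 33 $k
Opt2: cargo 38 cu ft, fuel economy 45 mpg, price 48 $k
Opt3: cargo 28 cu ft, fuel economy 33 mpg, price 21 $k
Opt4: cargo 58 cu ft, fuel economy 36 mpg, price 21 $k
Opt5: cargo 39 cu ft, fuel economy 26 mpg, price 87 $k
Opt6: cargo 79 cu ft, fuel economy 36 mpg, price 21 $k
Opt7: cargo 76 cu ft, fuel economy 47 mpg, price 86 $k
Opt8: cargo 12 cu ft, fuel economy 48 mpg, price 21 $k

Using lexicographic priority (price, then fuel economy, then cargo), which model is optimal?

Opt8

First minimize price: best is 21, kept {Opt3, Opt4, Opt6, Opt8}.
Then maximize fuel economy: best is 48, kept {Opt8}.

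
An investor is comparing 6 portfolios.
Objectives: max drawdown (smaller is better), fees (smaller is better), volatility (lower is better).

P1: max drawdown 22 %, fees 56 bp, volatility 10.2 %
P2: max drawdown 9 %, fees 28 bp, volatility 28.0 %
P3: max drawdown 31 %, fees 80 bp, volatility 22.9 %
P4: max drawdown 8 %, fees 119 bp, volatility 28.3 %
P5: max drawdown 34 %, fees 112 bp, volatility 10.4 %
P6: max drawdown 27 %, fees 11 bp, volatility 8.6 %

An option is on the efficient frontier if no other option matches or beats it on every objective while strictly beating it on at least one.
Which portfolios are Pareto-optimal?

P1: not dominated.
P2: not dominated.
P3: dominated by P1 (max drawdown 22≤31, fees 56≤80, volatility 10.2≤22.9).
P4: not dominated (best max drawdown).
P5: dominated by P1 (max drawdown 22≤34, fees 56≤112, volatility 10.2≤10.4).
P6: not dominated (best fees).

P1, P2, P4, P6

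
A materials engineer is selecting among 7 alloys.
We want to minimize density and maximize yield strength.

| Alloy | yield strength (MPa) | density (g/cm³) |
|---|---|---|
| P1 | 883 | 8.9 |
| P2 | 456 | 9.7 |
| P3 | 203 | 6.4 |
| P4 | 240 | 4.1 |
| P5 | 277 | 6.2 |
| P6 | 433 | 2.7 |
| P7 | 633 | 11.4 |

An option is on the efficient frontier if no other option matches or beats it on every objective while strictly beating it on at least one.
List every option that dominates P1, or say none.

P2: worse on yield strength (456 vs 883).
P3: worse on yield strength (203 vs 883).
P4: worse on yield strength (240 vs 883).
P5: worse on yield strength (277 vs 883).
P6: worse on yield strength (433 vs 883).
P7: worse on yield strength (633 vs 883).
No option dominates P1.

none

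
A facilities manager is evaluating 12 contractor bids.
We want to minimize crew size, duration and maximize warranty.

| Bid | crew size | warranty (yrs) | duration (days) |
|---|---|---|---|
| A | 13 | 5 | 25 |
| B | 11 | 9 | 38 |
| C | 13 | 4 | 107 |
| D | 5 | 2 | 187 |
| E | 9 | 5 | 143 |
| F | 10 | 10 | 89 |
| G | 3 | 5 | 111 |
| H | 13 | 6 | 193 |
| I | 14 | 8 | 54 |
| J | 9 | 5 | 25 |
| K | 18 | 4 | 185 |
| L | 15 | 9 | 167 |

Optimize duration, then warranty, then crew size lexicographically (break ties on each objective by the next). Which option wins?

First minimize duration: best is 25, kept {A, J}.
Then maximize warranty: best is 5, kept {A, J}.
Then minimize crew size: best is 9, kept {J}.

J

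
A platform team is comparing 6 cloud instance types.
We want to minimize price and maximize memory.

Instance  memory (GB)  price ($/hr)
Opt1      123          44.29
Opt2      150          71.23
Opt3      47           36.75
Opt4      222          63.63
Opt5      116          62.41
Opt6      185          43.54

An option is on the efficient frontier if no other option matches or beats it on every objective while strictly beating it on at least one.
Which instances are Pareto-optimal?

Opt3, Opt4, Opt6

Opt1: dominated by Opt6 (memory 185≥123, price 43.54≤44.29).
Opt2: dominated by Opt4 (memory 222≥150, price 63.63≤71.23).
Opt3: not dominated (best price).
Opt4: not dominated (best memory).
Opt5: dominated by Opt1 (memory 123≥116, price 44.29≤62.41).
Opt6: not dominated.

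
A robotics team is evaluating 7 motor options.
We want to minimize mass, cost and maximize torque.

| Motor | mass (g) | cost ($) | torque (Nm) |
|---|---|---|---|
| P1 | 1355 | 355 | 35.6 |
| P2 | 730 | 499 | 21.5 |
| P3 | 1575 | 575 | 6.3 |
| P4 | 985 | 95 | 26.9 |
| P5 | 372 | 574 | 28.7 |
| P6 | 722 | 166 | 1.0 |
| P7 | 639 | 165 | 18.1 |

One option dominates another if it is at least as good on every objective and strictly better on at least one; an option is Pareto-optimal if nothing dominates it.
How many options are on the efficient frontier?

5

P1: not dominated (best torque).
P2: not dominated.
P3: dominated by P1 (mass 1355≤1575, cost 355≤575, torque 35.6≥6.3).
P4: not dominated (best cost).
P5: not dominated (best mass).
P6: dominated by P7 (mass 639≤722, cost 165≤166, torque 18.1≥1.0).
P7: not dominated.
Pareto-optimal: P1, P2, P4, P5, P7 → 5.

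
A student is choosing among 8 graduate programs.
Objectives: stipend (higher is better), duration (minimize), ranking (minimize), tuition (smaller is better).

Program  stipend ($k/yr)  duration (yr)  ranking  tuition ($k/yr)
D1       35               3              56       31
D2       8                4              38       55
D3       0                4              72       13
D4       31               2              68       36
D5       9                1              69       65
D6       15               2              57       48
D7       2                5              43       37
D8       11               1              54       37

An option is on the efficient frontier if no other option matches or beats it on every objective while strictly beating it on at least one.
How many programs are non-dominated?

D1: not dominated (best stipend).
D2: not dominated (best ranking).
D3: not dominated (best tuition).
D4: not dominated.
D5: dominated by D8 (stipend 11≥9, duration 1≤1, ranking 54≤69, tuition 37≤65).
D6: not dominated.
D7: not dominated.
D8: not dominated.
Pareto-optimal: D1, D2, D3, D4, D6, D7, D8 → 7.

7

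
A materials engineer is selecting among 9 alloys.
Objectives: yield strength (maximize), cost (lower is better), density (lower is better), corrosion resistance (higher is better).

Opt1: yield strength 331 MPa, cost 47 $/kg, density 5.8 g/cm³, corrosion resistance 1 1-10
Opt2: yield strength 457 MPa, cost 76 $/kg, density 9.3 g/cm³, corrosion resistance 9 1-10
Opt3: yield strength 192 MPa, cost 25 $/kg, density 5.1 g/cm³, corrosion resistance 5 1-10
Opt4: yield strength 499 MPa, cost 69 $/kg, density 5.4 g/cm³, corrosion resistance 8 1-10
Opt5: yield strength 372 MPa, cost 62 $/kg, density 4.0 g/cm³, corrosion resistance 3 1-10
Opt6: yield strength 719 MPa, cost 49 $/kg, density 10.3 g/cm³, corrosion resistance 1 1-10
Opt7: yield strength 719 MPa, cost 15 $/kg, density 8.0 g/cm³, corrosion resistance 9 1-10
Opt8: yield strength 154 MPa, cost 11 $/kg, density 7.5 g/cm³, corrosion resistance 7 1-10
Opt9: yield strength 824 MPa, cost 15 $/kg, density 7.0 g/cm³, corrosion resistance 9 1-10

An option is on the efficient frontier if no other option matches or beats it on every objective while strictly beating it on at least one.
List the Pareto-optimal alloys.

Opt1: not dominated.
Opt2: dominated by Opt7 (yield strength 719≥457, cost 15≤76, density 8.0≤9.3, corrosion resistance 9≥9).
Opt3: not dominated.
Opt4: not dominated.
Opt5: not dominated (best density).
Opt6: dominated by Opt7 (yield strength 719≥719, cost 15≤49, density 8.0≤10.3, corrosion resistance 9≥1).
Opt7: dominated by Opt9 (yield strength 824≥719, cost 15≤15, density 7.0≤8.0, corrosion resistance 9≥9).
Opt8: not dominated (best cost).
Opt9: not dominated (best yield strength).

Opt1, Opt3, Opt4, Opt5, Opt8, Opt9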